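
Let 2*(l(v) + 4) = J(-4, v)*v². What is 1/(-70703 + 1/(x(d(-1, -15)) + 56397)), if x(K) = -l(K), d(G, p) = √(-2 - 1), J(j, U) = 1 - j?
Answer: -112817/7976500349 ≈ -1.4144e-5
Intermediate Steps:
l(v) = -4 + 5*v²/2 (l(v) = -4 + ((1 - 1*(-4))*v²)/2 = -4 + ((1 + 4)*v²)/2 = -4 + (5*v²)/2 = -4 + 5*v²/2)
d(G, p) = I*√3 (d(G, p) = √(-3) = I*√3)
x(K) = 4 - 5*K²/2 (x(K) = -(-4 + 5*K²/2) = 4 - 5*K²/2)
1/(-70703 + 1/(x(d(-1, -15)) + 56397)) = 1/(-70703 + 1/((4 - 5*(I*√3)²/2) + 56397)) = 1/(-70703 + 1/((4 - 5/2*(-3)) + 56397)) = 1/(-70703 + 1/((4 + 15/2) + 56397)) = 1/(-70703 + 1/(23/2 + 56397)) = 1/(-70703 + 1/(112817/2)) = 1/(-70703 + 2/112817) = 1/(-7976500349/112817) = -112817/7976500349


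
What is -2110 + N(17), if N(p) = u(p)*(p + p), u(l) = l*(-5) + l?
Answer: -4422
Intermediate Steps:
u(l) = -4*l (u(l) = -5*l + l = -4*l)
N(p) = -8*p**2 (N(p) = (-4*p)*(p + p) = (-4*p)*(2*p) = -8*p**2)
-2110 + N(17) = -2110 - 8*17**2 = -2110 - 8*289 = -2110 - 2312 = -4422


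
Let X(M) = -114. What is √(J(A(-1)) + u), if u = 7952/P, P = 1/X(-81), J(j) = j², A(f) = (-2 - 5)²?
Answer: I*√904127 ≈ 950.86*I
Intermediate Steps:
A(f) = 49 (A(f) = (-7)² = 49)
P = -1/114 (P = 1/(-114) = -1/114 ≈ -0.0087719)
u = -906528 (u = 7952/(-1/114) = 7952*(-114) = -906528)
√(J(A(-1)) + u) = √(49² - 906528) = √(2401 - 906528) = √(-904127) = I*√904127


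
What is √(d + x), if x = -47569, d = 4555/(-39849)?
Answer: 2*I*√18884258153241/39849 ≈ 218.1*I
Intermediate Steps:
d = -4555/39849 (d = 4555*(-1/39849) = -4555/39849 ≈ -0.11431)
√(d + x) = √(-4555/39849 - 47569) = √(-1895581636/39849) = 2*I*√18884258153241/39849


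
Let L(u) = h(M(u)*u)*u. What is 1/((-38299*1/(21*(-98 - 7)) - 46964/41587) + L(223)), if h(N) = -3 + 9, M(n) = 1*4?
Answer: 13099905/17740413589 ≈ 0.00073842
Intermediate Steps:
M(n) = 4
h(N) = 6
L(u) = 6*u
1/((-38299*1/(21*(-98 - 7)) - 46964/41587) + L(223)) = 1/((-38299*1/(21*(-98 - 7)) - 46964/41587) + 6*223) = 1/((-38299/((-105*21)) - 46964*1/41587) + 1338) = 1/((-38299/(-2205) - 46964/41587) + 1338) = 1/((-38299*(-1/2205) - 46964/41587) + 1338) = 1/((38299/2205 - 46964/41587) + 1338) = 1/(212740699/13099905 + 1338) = 1/(17740413589/13099905) = 13099905/17740413589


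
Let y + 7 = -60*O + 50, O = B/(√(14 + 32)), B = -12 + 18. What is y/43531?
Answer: 43/43531 - 180*√46/1001213 ≈ -0.00023154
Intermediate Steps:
B = 6
O = 3*√46/23 (O = 6/(√(14 + 32)) = 6/(√46) = 6*(√46/46) = 3*√46/23 ≈ 0.88465)
y = 43 - 180*√46/23 (y = -7 + (-180*√46/23 + 50) = -7 + (50 - 180*√46/23) = 43 - 180*√46/23 ≈ -10.079)
y/43531 = (43 - 180*√46/23)/43531 = (43 - 180*√46/23)*(1/43531) = 43/43531 - 180*√46/1001213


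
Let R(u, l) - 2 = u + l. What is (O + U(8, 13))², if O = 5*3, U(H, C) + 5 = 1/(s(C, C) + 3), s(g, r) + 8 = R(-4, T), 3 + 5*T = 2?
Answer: 126025/1296 ≈ 97.241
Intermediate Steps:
T = -⅕ (T = -⅗ + (⅕)*2 = -⅗ + ⅖ = -⅕ ≈ -0.20000)
R(u, l) = 2 + l + u (R(u, l) = 2 + (u + l) = 2 + (l + u) = 2 + l + u)
s(g, r) = -51/5 (s(g, r) = -8 + (2 - ⅕ - 4) = -8 - 11/5 = -51/5)
U(H, C) = -185/36 (U(H, C) = -5 + 1/(-51/5 + 3) = -5 + 1/(-36/5) = -5 - 5/36 = -185/36)
O = 15
(O + U(8, 13))² = (15 - 185/36)² = (355/36)² = 126025/1296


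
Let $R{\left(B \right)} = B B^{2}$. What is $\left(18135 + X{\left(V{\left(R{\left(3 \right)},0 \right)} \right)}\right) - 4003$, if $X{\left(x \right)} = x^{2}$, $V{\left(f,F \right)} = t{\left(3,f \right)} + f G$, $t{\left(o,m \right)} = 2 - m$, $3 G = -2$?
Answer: $15981$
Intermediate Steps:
$G = - \frac{2}{3}$ ($G = \frac{1}{3} \left(-2\right) = - \frac{2}{3} \approx -0.66667$)
$R{\left(B \right)} = B^{3}$
$V{\left(f,F \right)} = 2 - \frac{5 f}{3}$ ($V{\left(f,F \right)} = \left(2 - f\right) + f \left(- \frac{2}{3}\right) = \left(2 - f\right) - \frac{2 f}{3} = 2 - \frac{5 f}{3}$)
$\left(18135 + X{\left(V{\left(R{\left(3 \right)},0 \right)} \right)}\right) - 4003 = \left(18135 + \left(2 - \frac{5 \cdot 3^{3}}{3}\right)^{2}\right) - 4003 = \left(18135 + \left(2 - 45\right)^{2}\right) - 4003 = \left(18135 + \left(-43\right)^{2}\right) - 4003 = \left(18135 + 1849\right) - 4003 = 19984 - 4003 = 15981$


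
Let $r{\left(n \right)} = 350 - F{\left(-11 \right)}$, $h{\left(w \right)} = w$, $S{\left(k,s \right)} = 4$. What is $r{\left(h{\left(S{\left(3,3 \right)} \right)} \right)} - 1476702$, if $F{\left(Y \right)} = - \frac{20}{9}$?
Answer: $- \frac{13287148}{9} \approx -1.4764 \cdot 10^{6}$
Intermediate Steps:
$F{\left(Y \right)} = - \frac{20}{9}$ ($F{\left(Y \right)} = \left(-20\right) \frac{1}{9} = - \frac{20}{9}$)
$r{\left(n \right)} = \frac{3170}{9}$ ($r{\left(n \right)} = 350 - - \frac{20}{9} = 350 + \frac{20}{9} = \frac{3170}{9}$)
$r{\left(h{\left(S{\left(3,3 \right)} \right)} \right)} - 1476702 = \frac{3170}{9} - 1476702 = - \frac{13287148}{9}$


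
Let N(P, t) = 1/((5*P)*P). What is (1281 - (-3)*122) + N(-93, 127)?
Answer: 71224516/43245 ≈ 1647.0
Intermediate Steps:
N(P, t) = 1/(5*P**2)
(1281 - (-3)*122) + N(-93, 127) = (1281 - (-3)*122) + (1/5)/(-93)**2 = (1281 - 1*(-366)) + (1/5)*(1/8649) = (1281 + 366) + 1/43245 = 1647 + 1/43245 = 71224516/43245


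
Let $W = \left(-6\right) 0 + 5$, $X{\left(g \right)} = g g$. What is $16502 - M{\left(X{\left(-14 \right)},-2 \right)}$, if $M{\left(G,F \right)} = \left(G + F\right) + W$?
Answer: $16303$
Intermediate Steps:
$X{\left(g \right)} = g^{2}$
$W = 5$ ($W = 0 + 5 = 5$)
$M{\left(G,F \right)} = 5 + F + G$ ($M{\left(G,F \right)} = \left(G + F\right) + 5 = \left(F + G\right) + 5 = 5 + F + G$)
$16502 - M{\left(X{\left(-14 \right)},-2 \right)} = 16502 - \left(5 - 2 + \left(-14\right)^{2}\right) = 16502 - \left(5 - 2 + 196\right) = 16502 - 199 = 16303$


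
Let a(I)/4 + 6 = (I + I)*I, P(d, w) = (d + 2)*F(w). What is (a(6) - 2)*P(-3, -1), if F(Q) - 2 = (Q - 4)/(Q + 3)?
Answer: 131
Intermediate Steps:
F(Q) = 2 + (-4 + Q)/(3 + Q) (F(Q) = 2 + (Q - 4)/(Q + 3) = 2 + (-4 + Q)/(3 + Q))
P(d, w) = (2 + d)*(2 + 3*w)/(3 + w) (P(d, w) = (d + 2)*((2 + 3*w)/(3 + w)) = (2 + d)*((2 + 3*w)/(3 + w)) = (2 + d)*(2 + 3*w)/(3 + w))
a(I) = -24 + 8*I² (a(I) = -24 + 4*((I + I)*I) = -24 + 4*((2*I)*I) = -24 + 4*(2*I²) = -24 + 8*I²)
(a(6) - 2)*P(-3, -1) = ((-24 + 8*6²) - 2)*((2 - 3)*(2 + 3*(-1))/(3 - 1)) = ((-24 + 8*36) - 2)*(-1*(2 - 3)/2) = ((-24 + 288) - 2)*((½)*(-1)*(-1)) = (264 - 2)*(½) = 262*(½) = 131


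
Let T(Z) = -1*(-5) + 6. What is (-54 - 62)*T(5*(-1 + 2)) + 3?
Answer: -1273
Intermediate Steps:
T(Z) = 11 (T(Z) = 5 + 6 = 11)
(-54 - 62)*T(5*(-1 + 2)) + 3 = (-54 - 62)*11 + 3 = -116*11 + 3 = -1276 + 3 = -1273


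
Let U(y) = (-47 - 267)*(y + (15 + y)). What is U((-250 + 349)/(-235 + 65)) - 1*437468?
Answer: -37554044/85 ≈ -4.4181e+5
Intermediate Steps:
U(y) = -4710 - 628*y (U(y) = -314*(15 + 2*y) = -4710 - 628*y)
U((-250 + 349)/(-235 + 65)) - 1*437468 = (-4710 - 628*(-250 + 349)/(-235 + 65)) - 1*437468 = (-4710 - 62172/(-170)) - 437468 = (-4710 - 62172*(-1)/170) - 437468 = (-4710 - 628*(-99/170)) - 437468 = (-4710 + 31086/85) - 437468 = -369264/85 - 437468 = -37554044/85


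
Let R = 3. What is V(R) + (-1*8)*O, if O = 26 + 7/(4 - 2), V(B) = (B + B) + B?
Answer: -227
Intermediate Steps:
V(B) = 3*B (V(B) = 2*B + B = 3*B)
O = 59/2 (O = 26 + 7/2 = 59/2 ≈ 29.500)
V(R) + (-1*8)*O = 3*3 - 1*8*(59/2) = 9 - 8*59/2 = 9 - 236 = -227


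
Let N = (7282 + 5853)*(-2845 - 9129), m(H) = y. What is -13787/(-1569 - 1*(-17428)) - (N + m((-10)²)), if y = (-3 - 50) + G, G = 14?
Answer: 2494280177624/15859 ≈ 1.5728e+8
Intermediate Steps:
y = -39 (y = (-3 - 50) + 14 = -53 + 14 = -39)
m(H) = -39
N = -157278490 (N = 13135*(-11974) = -157278490)
-13787/(-1569 - 1*(-17428)) - (N + m((-10)²)) = -13787/(-1569 - 1*(-17428)) - (-157278490 - 39) = -13787/(-1569 + 17428) - 1*(-157278529) = -13787/15859 + 157278529 = 2494280177624/15859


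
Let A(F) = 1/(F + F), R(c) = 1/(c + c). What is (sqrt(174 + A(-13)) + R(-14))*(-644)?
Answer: 23 - 322*sqrt(117598)/13 ≈ -8471.0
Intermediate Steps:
R(c) = 1/(2*c)
A(F) = 1/(2*F)
(sqrt(174 + A(-13)) + R(-14))*(-644) = (sqrt(174 + (1/2)/(-13)) + (1/2)/(-14))*(-644) = (sqrt(174 + (1/2)*(-1/13)) + (1/2)*(-1/14))*(-644) = (sqrt(174 - 1/26) - 1/28)*(-644) = (sqrt(4523/26) - 1/28)*(-644) = (sqrt(117598)/26 - 1/28)*(-644) = (-1/28 + sqrt(117598)/26)*(-644) = 23 - 322*sqrt(117598)/13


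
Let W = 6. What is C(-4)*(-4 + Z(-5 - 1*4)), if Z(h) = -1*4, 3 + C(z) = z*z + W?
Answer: -152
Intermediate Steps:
C(z) = 3 + z² (C(z) = -3 + (z*z + 6) = -3 + (z² + 6) = -3 + (6 + z²) = 3 + z²)
Z(h) = -4
C(-4)*(-4 + Z(-5 - 1*4)) = (3 + (-4)²)*(-4 - 4) = (3 + 16)*(-8) = 19*(-8) = -152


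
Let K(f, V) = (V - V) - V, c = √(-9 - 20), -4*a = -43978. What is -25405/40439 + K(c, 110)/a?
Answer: -51593375/80837561 ≈ -0.63824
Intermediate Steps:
a = 21989/2 (a = -¼*(-43978) = 21989/2 ≈ 10995.)
c = I*√29 (c = √(-29) = I*√29 ≈ 5.3852*I)
K(f, V) = -V (K(f, V) = 0 - V = -V)
-25405/40439 + K(c, 110)/a = -25405/40439 + (-1*110)/(21989/2) = -25405*1/40439 - 110*2/21989 = -25405/40439 - 20/1999 = -51593375/80837561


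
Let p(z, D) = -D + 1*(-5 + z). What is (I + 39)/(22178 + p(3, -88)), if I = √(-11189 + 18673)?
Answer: 39/22264 + √1871/11132 ≈ 0.0056374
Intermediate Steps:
p(z, D) = -5 + z - D (p(z, D) = -D + (-5 + z) = -5 + z - D)
I = 2*√1871 (I = √7484 = 2*√1871 ≈ 86.510)
(I + 39)/(22178 + p(3, -88)) = (2*√1871 + 39)/(22178 + (-5 + 3 - 1*(-88))) = (39 + 2*√1871)/(22178 + (-5 + 3 + 88)) = (39 + 2*√1871)/(22178 + 86) = (39 + 2*√1871)/22264 = (39 + 2*√1871)*(1/22264) = 39/22264 + √1871/11132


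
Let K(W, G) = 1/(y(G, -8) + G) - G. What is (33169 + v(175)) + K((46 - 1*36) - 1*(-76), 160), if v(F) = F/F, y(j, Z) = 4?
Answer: 5413641/164 ≈ 33010.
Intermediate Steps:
v(F) = 1
K(W, G) = 1/(4 + G) - G
(33169 + v(175)) + K((46 - 1*36) - 1*(-76), 160) = (33169 + 1) + (1 - 1*160**2 - 4*160)/(4 + 160) = 33170 + (1 - 1*25600 - 640)/164 = 33170 + (1 - 25600 - 640)/164 = 33170 + (1/164)*(-26239) = 33170 - 26239/164 = 5413641/164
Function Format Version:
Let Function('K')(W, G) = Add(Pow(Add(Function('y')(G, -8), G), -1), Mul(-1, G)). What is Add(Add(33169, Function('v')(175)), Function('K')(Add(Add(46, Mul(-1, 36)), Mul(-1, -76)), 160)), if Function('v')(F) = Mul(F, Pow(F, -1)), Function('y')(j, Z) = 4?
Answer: Rational(5413641, 164) ≈ 33010.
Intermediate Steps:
Function('v')(F) = 1
Function('K')(W, G) = Add(Pow(Add(4, G), -1), Mul(-1, G))
Add(Add(33169, Function('v')(175)), Function('K')(Add(Add(46, Mul(-1, 36)), Mul(-1, -76)), 160)) = Add(Add(33169, 1), Mul(Pow(Add(4, 160), -1), Add(1, Mul(-1, Pow(160, 2)), Mul(-4, 160)))) = Add(33170, Mul(Pow(164, -1), Add(1, Mul(-1, 25600), -640))) = Add(33170, Mul(Rational(1, 164), Add(1, -25600, -640))) = Add(33170, Mul(Rational(1, 164), -26239)) = Add(33170, Rational(-26239, 164)) = Rational(5413641, 164)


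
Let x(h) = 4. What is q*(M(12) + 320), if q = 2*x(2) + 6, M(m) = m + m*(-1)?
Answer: 4480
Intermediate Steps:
M(m) = 0 (M(m) = m - m = 0)
q = 14 (q = 2*4 + 6 = 8 + 6 = 14)
q*(M(12) + 320) = 14*(0 + 320) = 14*320 = 4480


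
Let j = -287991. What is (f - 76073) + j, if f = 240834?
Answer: -123230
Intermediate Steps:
(f - 76073) + j = (240834 - 76073) - 287991 = 164761 - 287991 = -123230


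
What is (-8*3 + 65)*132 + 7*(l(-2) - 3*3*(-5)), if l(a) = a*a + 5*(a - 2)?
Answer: 5615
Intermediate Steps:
l(a) = -10 + a² + 5*a (l(a) = a² + 5*(-2 + a) = a² + (-10 + 5*a) = -10 + a² + 5*a)
(-8*3 + 65)*132 + 7*(l(-2) - 3*3*(-5)) = (-8*3 + 65)*132 + 7*((-10 + (-2)² + 5*(-2)) - 3*3*(-5)) = (-24 + 65)*132 + 7*((-10 + 4 - 10) - 9*(-5)) = 41*132 + 7*(-16 + 45) = 5412 + 7*29 = 5412 + 203 = 5615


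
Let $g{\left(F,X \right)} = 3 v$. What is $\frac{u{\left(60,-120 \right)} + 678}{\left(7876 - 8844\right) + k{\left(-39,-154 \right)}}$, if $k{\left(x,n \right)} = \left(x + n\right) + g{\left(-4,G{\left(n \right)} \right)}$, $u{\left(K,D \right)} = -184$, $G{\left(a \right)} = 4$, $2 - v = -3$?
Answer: $- \frac{247}{573} \approx -0.43106$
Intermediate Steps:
$v = 5$ ($v = 2 - -3 = 2 + 3 = 5$)
$g{\left(F,X \right)} = 15$ ($g{\left(F,X \right)} = 3 \cdot 5 = 15$)
$k{\left(x,n \right)} = 15 + n + x$ ($k{\left(x,n \right)} = \left(x + n\right) + 15 = \left(n + x\right) + 15 = 15 + n + x$)
$\frac{u{\left(60,-120 \right)} + 678}{\left(7876 - 8844\right) + k{\left(-39,-154 \right)}} = \frac{-184 + 678}{\left(7876 - 8844\right) - 178} = \frac{494}{-968 - 178} = \frac{494}{-1146} = 494 \left(- \frac{1}{1146}\right) = - \frac{247}{573}$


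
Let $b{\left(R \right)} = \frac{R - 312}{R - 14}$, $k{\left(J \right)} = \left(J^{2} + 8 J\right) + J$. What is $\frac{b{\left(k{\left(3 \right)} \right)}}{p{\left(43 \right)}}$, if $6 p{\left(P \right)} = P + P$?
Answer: $- \frac{414}{473} \approx -0.87526$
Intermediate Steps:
$p{\left(P \right)} = \frac{P}{3}$ ($p{\left(P \right)} = \frac{P + P}{6} = \frac{2 P}{6} = \frac{P}{3}$)
$k{\left(J \right)} = J^{2} + 9 J$
$b{\left(R \right)} = \frac{-312 + R}{-14 + R}$
$\frac{b{\left(k{\left(3 \right)} \right)}}{p{\left(43 \right)}} = \frac{\frac{1}{-14 + 3 \left(9 + 3\right)} \left(-312 + 3 \left(9 + 3\right)\right)}{\frac{1}{3} \cdot 43} = \frac{\frac{1}{-14 + 3 \cdot 12} \left(-312 + 3 \cdot 12\right)}{\frac{43}{3}} = \frac{-312 + 36}{-14 + 36} \cdot \frac{3}{43} = \frac{1}{22} \left(-276\right) \frac{3}{43} = \left(- \frac{138}{11}\right) \frac{3}{43} = - \frac{414}{473}$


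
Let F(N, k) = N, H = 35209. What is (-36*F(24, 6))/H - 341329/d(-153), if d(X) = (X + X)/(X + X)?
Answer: -12017853625/35209 ≈ -3.4133e+5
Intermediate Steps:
d(X) = 1 (d(X) = (2*X)/((2*X)) = (2*X)*(1/(2*X)) = 1)
(-36*F(24, 6))/H - 341329/d(-153) = -36*24/35209 - 341329/1 = -864*1/35209 - 341329*1 = -864/35209 - 341329 = -12017853625/35209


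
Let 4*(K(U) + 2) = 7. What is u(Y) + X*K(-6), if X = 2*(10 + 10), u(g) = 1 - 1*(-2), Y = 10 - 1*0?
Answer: -7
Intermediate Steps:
K(U) = -¼ (K(U) = -2 + (¼)*7 = -2 + 7/4 = -¼)
Y = 10 (Y = 10 + 0 = 10)
u(g) = 3 (u(g) = 1 + 2 = 3)
X = 40 (X = 2*20 = 40)
u(Y) + X*K(-6) = 3 + 40*(-¼) = 3 - 10 = -7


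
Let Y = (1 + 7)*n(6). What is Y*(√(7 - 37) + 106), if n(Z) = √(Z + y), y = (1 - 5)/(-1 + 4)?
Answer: 8*√42*(106 + I*√30)/3 ≈ 1831.9 + 94.657*I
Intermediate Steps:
y = -4/3 ≈ -1.3333
n(Z) = √(-4/3 + Z) (n(Z) = √(Z - 4/3) = √(-4/3 + Z))
Y = 8*√42/3 (Y = (1 + 7)*(√(-12 + 9*6)/3) = 8*(√(-12 + 54)/3) = 8*(√42/3) = 8*√42/3 ≈ 17.282)
Y*(√(7 - 37) + 106) = (8*√42/3)*(√(7 - 37) + 106) = (8*√42/3)*(√(-30) + 106) = (8*√42/3)*(I*√30 + 106) = (8*√42/3)*(106 + I*√30) = 8*√42*(106 + I*√30)/3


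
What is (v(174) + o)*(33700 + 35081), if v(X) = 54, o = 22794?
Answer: 1571508288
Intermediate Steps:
(v(174) + o)*(33700 + 35081) = (54 + 22794)*(33700 + 35081) = 22848*68781 = 1571508288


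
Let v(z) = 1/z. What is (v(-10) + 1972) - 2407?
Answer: -4351/10 ≈ -435.10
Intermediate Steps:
(v(-10) + 1972) - 2407 = (1/(-10) + 1972) - 2407 = (-⅒ + 1972) - 2407 = 19719/10 - 2407 = -4351/10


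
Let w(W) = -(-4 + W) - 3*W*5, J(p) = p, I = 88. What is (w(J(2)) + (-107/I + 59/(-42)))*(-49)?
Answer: 396109/264 ≈ 1500.4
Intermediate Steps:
w(W) = 4 - 16*W (w(W) = (4 - W) - 15*W = 4 - 16*W)
(w(J(2)) + (-107/I + 59/(-42)))*(-49) = ((4 - 16*2) + (-107/88 + 59/(-42)))*(-49) = ((4 - 32) + (-107*1/88 + 59*(-1/42)))*(-49) = (-28 + (-107/88 - 59/42))*(-49) = (-28 - 4843/1848)*(-49) = -56587/1848*(-49) = 396109/264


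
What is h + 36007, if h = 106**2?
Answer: 47243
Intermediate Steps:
h = 11236
h + 36007 = 11236 + 36007 = 47243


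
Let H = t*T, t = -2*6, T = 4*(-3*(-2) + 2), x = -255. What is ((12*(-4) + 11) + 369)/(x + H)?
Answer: -332/639 ≈ -0.51956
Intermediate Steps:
T = 32 (T = 4*(6 + 2) = 4*8 = 32)
t = -12
H = -384 (H = -12*32 = -384)
((12*(-4) + 11) + 369)/(x + H) = ((12*(-4) + 11) + 369)/(-255 - 384) = ((-48 + 11) + 369)/(-639) = (-37 + 369)*(-1/639) = 332*(-1/639) = -332/639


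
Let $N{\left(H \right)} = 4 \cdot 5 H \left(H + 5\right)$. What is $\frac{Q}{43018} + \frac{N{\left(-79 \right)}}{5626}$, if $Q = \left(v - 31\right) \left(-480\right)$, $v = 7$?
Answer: $\frac{1273619020}{60504817} \approx 21.05$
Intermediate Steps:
$Q = 11520$ ($Q = \left(7 - 31\right) \left(-480\right) = \left(-24\right) \left(-480\right) = 11520$)
$N{\left(H \right)} = 20 H \left(5 + H\right)$
$\frac{Q}{43018} + \frac{N{\left(-79 \right)}}{5626} = \frac{11520}{43018} + \frac{20 \left(-79\right) \left(5 - 79\right)}{5626} = 11520 \cdot \frac{1}{43018} + 20 \left(-79\right) \left(-74\right) \frac{1}{5626} = \frac{5760}{21509} + 116920 \cdot \frac{1}{5626} = \frac{5760}{21509} + \frac{58460}{2813} = \frac{1273619020}{60504817}$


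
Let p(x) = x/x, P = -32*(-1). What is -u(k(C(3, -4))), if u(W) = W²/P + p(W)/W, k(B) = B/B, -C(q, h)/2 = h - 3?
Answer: -33/32 ≈ -1.0313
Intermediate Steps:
P = 32
p(x) = 1
C(q, h) = 6 - 2*h (C(q, h) = -2*(h - 3) = -2*(-3 + h) = 6 - 2*h)
k(B) = 1
u(W) = 1/W + W²/32 (u(W) = W²/32 + 1/W = 1/W + W²/32)
-u(k(C(3, -4))) = -(32 + 1³)/(32*1) = -(32 + 1)/32 = -33/32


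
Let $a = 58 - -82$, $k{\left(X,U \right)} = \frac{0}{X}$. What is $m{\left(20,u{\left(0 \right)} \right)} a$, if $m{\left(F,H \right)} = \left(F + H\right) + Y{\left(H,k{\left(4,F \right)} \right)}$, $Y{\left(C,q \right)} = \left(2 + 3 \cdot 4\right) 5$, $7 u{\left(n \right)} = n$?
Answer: $12600$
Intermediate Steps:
$u{\left(n \right)} = \frac{n}{7}$
$k{\left(X,U \right)} = 0$
$Y{\left(C,q \right)} = 70$ ($Y{\left(C,q \right)} = \left(2 + 12\right) 5 = 14 \cdot 5 = 70$)
$m{\left(F,H \right)} = 70 + F + H$ ($m{\left(F,H \right)} = \left(F + H\right) + 70 = 70 + F + H$)
$a = 140$ ($a = 58 + 82 = 140$)
$m{\left(20,u{\left(0 \right)} \right)} a = \left(70 + 20 + \frac{1}{7} \cdot 0\right) 140 = \left(70 + 20 + 0\right) 140 = 90 \cdot 140 = 12600$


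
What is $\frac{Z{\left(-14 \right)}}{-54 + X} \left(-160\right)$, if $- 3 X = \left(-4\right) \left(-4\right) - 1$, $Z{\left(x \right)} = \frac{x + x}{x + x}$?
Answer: $\frac{160}{59} \approx 2.7119$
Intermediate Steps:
$Z{\left(x \right)} = 1$ ($Z{\left(x \right)} = \frac{2 x}{2 x} = 2 x \frac{1}{2 x} = 1$)
$X = -5$ ($X = - \frac{\left(-4\right) \left(-4\right) - 1}{3} = - \frac{16 - 1}{3} = \left(- \frac{1}{3}\right) 15 = -5$)
$\frac{Z{\left(-14 \right)}}{-54 + X} \left(-160\right) = \frac{1}{-54 - 5} \cdot 1 \left(-160\right) = \frac{1}{-59} \cdot 1 \left(-160\right) = \left(- \frac{1}{59}\right) 1 \left(-160\right) = \left(- \frac{1}{59}\right) \left(-160\right) = \frac{160}{59}$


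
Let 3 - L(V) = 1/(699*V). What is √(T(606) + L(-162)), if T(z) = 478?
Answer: √76145535642/12582 ≈ 21.932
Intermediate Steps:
L(V) = 3 - 1/(699*V)
√(T(606) + L(-162)) = √(478 + (3 - 1/699/(-162))) = √(478 + (3 - 1/699*(-1/162))) = √(478 + (3 + 1/113238)) = √(478 + 339715/113238) = √(54467479/113238) = √76145535642/12582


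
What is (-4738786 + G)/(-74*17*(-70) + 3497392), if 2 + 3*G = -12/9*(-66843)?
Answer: -3531809/2689089 ≈ -1.3134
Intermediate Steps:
G = 89122/3 (G = -2/3 + (-12/9*(-66843))/3 = -2/3 + (-12*1/9*(-66843))/3 = -2/3 + (-4/3*(-66843))/3 = -2/3 + (1/3)*89124 = -2/3 + 29708 = 89122/3 ≈ 29707.)
(-4738786 + G)/(-74*17*(-70) + 3497392) = (-4738786 + 89122/3)/(-74*17*(-70) + 3497392) = -14127236/(3*(-1258*(-70) + 3497392)) = -14127236/(3*(88060 + 3497392)) = -14127236/3/3585452 = -14127236/3*1/3585452 = -3531809/2689089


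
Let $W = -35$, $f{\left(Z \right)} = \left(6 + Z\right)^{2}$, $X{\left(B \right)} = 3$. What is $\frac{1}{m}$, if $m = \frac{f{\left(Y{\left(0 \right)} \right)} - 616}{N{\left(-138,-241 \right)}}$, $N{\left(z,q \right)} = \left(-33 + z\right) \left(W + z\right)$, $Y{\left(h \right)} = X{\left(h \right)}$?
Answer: $- \frac{29583}{535} \approx -55.295$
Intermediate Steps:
$Y{\left(h \right)} = 3$
$N{\left(z,q \right)} = \left(-35 + z\right) \left(-33 + z\right)$ ($N{\left(z,q \right)} = \left(-33 + z\right) \left(-35 + z\right) = \left(-35 + z\right) \left(-33 + z\right)$)
$m = - \frac{535}{29583}$ ($m = \frac{\left(6 + 3\right)^{2} - 616}{1155 + \left(-138\right)^{2} - -9384} = \frac{9^{2} - 616}{1155 + 19044 + 9384} = \frac{81 - 616}{29583} = \left(-535\right) \frac{1}{29583} = - \frac{535}{29583} \approx -0.018085$)
$\frac{1}{m} = \frac{1}{- \frac{535}{29583}} = - \frac{29583}{535}$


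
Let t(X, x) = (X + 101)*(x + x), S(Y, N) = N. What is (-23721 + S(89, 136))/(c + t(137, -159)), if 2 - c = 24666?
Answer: 23585/100348 ≈ 0.23503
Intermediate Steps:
t(X, x) = 2*x*(101 + X) (t(X, x) = (101 + X)*(2*x) = 2*x*(101 + X))
c = -24664 (c = 2 - 1*24666 = 2 - 24666 = -24664)
(-23721 + S(89, 136))/(c + t(137, -159)) = (-23721 + 136)/(-24664 + 2*(-159)*(101 + 137)) = -23585/(-24664 + 2*(-159)*238) = -23585/(-24664 - 75684) = -23585/(-100348) = -23585*(-1/100348) = 23585/100348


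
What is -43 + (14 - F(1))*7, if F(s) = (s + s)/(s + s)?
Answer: 48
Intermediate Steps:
F(s) = 1 (F(s) = (2*s)/((2*s)) = (2*s)*(1/(2*s)) = 1)
-43 + (14 - F(1))*7 = -43 + (14 - 1*1)*7 = -43 + (14 - 1)*7 = -43 + 13*7 = -43 + 91 = 48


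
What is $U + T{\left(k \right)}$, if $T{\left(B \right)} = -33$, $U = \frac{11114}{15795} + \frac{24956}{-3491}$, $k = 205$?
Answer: $- \frac{2175012431}{55140345} \approx -39.445$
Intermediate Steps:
$U = - \frac{355381046}{55140345}$ ($U = 11114 \cdot \frac{1}{15795} + 24956 \left(- \frac{1}{3491}\right) = \frac{11114}{15795} - \frac{24956}{3491} = - \frac{355381046}{55140345} \approx -6.445$)
$U + T{\left(k \right)} = - \frac{355381046}{55140345} - 33 = - \frac{2175012431}{55140345}$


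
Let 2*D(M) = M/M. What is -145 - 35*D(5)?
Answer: -325/2 ≈ -162.50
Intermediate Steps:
D(M) = ½ (D(M) = (M/M)/2 = (½)*1 = ½)
-145 - 35*D(5) = -145 - 35*½ = -145 - 35/2 = -325/2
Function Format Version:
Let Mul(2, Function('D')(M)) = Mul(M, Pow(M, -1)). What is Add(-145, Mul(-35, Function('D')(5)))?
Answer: Rational(-325, 2) ≈ -162.50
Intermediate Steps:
Function('D')(M) = Rational(1, 2) (Function('D')(M) = Mul(Rational(1, 2), Mul(M, Pow(M, -1))) = Mul(Rational(1, 2), 1) = Rational(1, 2))
Add(-145, Mul(-35, Function('D')(5))) = Add(-145, Mul(-35, Rational(1, 2))) = Add(-145, Rational(-35, 2)) = Rational(-325, 2)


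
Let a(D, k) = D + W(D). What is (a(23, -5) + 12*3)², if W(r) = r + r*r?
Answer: 373321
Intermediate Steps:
W(r) = r + r²
a(D, k) = D + D*(1 + D)
(a(23, -5) + 12*3)² = (23*(2 + 23) + 12*3)² = (23*25 + 36)² = (575 + 36)² = 611² = 373321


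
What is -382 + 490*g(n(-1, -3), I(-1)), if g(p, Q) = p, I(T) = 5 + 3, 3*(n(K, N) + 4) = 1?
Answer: -6536/3 ≈ -2178.7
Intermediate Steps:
n(K, N) = -11/3 (n(K, N) = -4 + (⅓)*1 = -4 + ⅓ = -11/3)
I(T) = 8
-382 + 490*g(n(-1, -3), I(-1)) = -382 + 490*(-11/3) = -382 - 5390/3 = -6536/3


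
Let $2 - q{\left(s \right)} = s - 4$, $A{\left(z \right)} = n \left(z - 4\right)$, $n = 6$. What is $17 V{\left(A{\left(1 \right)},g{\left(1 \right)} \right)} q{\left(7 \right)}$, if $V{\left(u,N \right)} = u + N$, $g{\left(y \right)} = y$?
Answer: $289$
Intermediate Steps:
$A{\left(z \right)} = -24 + 6 z$ ($A{\left(z \right)} = 6 \left(z - 4\right) = 6 \left(-4 + z\right) = -24 + 6 z$)
$V{\left(u,N \right)} = N + u$
$q{\left(s \right)} = 6 - s$ ($q{\left(s \right)} = 2 - \left(s - 4\right) = 2 - \left(-4 + s\right) = 6 - s$)
$17 V{\left(A{\left(1 \right)},g{\left(1 \right)} \right)} q{\left(7 \right)} = 17 \left(1 + \left(-24 + 6 \cdot 1\right)\right) \left(6 - 7\right) = 17 \left(1 + \left(-24 + 6\right)\right) \left(6 - 7\right) = 17 \left(1 - 18\right) \left(-1\right) = 17 \left(-17\right) \left(-1\right) = \left(-289\right) \left(-1\right) = 289$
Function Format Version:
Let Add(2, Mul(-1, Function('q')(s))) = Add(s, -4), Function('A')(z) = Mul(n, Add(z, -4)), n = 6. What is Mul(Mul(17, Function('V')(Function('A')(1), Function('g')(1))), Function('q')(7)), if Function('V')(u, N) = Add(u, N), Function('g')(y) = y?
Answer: 289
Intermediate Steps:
Function('A')(z) = Add(-24, Mul(6, z)) (Function('A')(z) = Mul(6, Add(z, -4)) = Mul(6, Add(-4, z)) = Add(-24, Mul(6, z)))
Function('V')(u, N) = Add(N, u)
Function('q')(s) = Add(6, Mul(-1, s)) (Function('q')(s) = Add(2, Mul(-1, Add(s, -4))) = Add(2, Mul(-1, Add(-4, s))) = Add(2, Add(4, Mul(-1, s))) = Add(6, Mul(-1, s)))
Mul(Mul(17, Function('V')(Function('A')(1), Function('g')(1))), Function('q')(7)) = Mul(Mul(17, Add(1, Add(-24, Mul(6, 1)))), Add(6, Mul(-1, 7))) = Mul(Mul(17, Add(1, Add(-24, 6))), Add(6, -7)) = Mul(Mul(17, Add(1, -18)), -1) = Mul(Mul(17, -17), -1) = Mul(-289, -1) = 289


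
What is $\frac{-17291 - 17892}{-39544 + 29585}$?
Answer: $\frac{35183}{9959} \approx 3.5328$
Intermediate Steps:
$\frac{-17291 - 17892}{-39544 + 29585} = - \frac{35183}{-9959} = \left(-35183\right) \left(- \frac{1}{9959}\right) = \frac{35183}{9959}$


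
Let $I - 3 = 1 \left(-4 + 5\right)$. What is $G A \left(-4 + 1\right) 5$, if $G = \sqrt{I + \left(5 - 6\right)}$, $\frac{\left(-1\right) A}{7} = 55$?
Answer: $5775 \sqrt{3} \approx 10003.0$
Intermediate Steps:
$A = -385$ ($A = \left(-7\right) 55 = -385$)
$I = 4$ ($I = 3 + 1 \left(-4 + 5\right) = 3 + 1 \cdot 1 = 3 + 1 = 4$)
$G = \sqrt{3}$ ($G = \sqrt{4 + \left(5 - 6\right)} = \sqrt{4 - 1} = \sqrt{3} \approx 1.732$)
$G A \left(-4 + 1\right) 5 = \sqrt{3} \left(-385\right) \left(-4 + 1\right) 5 = - 385 \sqrt{3} \left(\left(-3\right) 5\right) = - 385 \sqrt{3} \left(-15\right) = 5775 \sqrt{3}$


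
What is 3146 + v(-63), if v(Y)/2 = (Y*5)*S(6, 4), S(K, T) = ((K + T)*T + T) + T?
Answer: -27094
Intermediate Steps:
S(K, T) = 2*T + T*(K + T) (S(K, T) = (T*(K + T) + T) + T = (T + T*(K + T)) + T = 2*T + T*(K + T))
v(Y) = 480*Y (v(Y) = 2*((Y*5)*(4*(2 + 6 + 4))) = 2*((5*Y)*(4*12)) = 2*((5*Y)*48) = 2*(240*Y) = 480*Y)
3146 + v(-63) = 3146 + 480*(-63) = 3146 - 30240 = -27094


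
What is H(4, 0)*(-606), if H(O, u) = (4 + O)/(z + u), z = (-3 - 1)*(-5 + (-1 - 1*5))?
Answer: -1212/11 ≈ -110.18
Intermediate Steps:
z = 44 (z = -4*(-5 + (-1 - 5)) = -4*(-5 - 6) = -4*(-11) = 44)
H(O, u) = (4 + O)/(44 + u)
H(4, 0)*(-606) = ((4 + 4)/(44 + 0))*(-606) = (8/44)*(-606) = ((1/44)*8)*(-606) = (2/11)*(-606) = -1212/11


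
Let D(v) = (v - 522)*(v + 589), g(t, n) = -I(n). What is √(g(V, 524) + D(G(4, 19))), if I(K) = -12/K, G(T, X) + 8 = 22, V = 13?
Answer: I*√5256825771/131 ≈ 553.47*I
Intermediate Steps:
G(T, X) = 14 (G(T, X) = -8 + 22 = 14)
g(t, n) = 12/n (g(t, n) = -(-12)/n = 12/n)
D(v) = (-522 + v)*(589 + v)
√(g(V, 524) + D(G(4, 19))) = √(12/524 + (-307458 + 14² + 67*14)) = √(12*(1/524) + (-307458 + 196 + 938)) = √(3/131 - 306324) = √(-40128441/131) = I*√5256825771/131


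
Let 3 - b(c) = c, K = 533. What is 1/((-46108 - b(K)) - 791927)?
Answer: -1/837505 ≈ -1.1940e-6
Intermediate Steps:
b(c) = 3 - c
1/((-46108 - b(K)) - 791927) = 1/((-46108 - (3 - 1*533)) - 791927) = 1/((-46108 - (3 - 533)) - 791927) = 1/((-46108 - 1*(-530)) - 791927) = 1/((-46108 + 530) - 791927) = 1/(-45578 - 791927) = 1/(-837505) = -1/837505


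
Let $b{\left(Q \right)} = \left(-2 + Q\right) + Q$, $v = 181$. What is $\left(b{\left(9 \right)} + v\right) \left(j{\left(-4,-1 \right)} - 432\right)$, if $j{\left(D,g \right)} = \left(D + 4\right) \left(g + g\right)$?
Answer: $-85104$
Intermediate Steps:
$j{\left(D,g \right)} = 2 g \left(4 + D\right)$ ($j{\left(D,g \right)} = \left(4 + D\right) 2 g = 2 g \left(4 + D\right)$)
$b{\left(Q \right)} = -2 + 2 Q$
$\left(b{\left(9 \right)} + v\right) \left(j{\left(-4,-1 \right)} - 432\right) = \left(\left(-2 + 2 \cdot 9\right) + 181\right) \left(2 \left(-1\right) \left(4 - 4\right) - 432\right) = \left(\left(-2 + 18\right) + 181\right) \left(2 \left(-1\right) 0 - 432\right) = \left(16 + 181\right) \left(0 - 432\right) = 197 \left(-432\right) = -85104$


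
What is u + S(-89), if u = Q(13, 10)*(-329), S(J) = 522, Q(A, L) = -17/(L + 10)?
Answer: 16033/20 ≈ 801.65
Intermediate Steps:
Q(A, L) = -17/(10 + L)
u = 5593/20 (u = -17/(10 + 10)*(-329) = -17/20*(-329) = 5593/20 ≈ 279.65)
u + S(-89) = 5593/20 + 522 = 16033/20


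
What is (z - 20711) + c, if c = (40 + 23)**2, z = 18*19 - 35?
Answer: -16435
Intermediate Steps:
z = 307 (z = 342 - 35 = 307)
c = 3969 (c = 63**2 = 3969)
(z - 20711) + c = (307 - 20711) + 3969 = -20404 + 3969 = -16435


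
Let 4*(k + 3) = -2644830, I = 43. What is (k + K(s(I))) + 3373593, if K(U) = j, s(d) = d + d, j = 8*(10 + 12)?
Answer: 5425117/2 ≈ 2.7126e+6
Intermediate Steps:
k = -1322421/2 (k = -3 + (1/4)*(-2644830) = -3 - 1322415/2 = -1322421/2 ≈ -6.6121e+5)
j = 176 (j = 8*22 = 176)
s(d) = 2*d
K(U) = 176
(k + K(s(I))) + 3373593 = (-1322421/2 + 176) + 3373593 = -1322069/2 + 3373593 = 5425117/2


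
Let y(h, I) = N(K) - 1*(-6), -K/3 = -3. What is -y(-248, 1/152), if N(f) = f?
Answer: -15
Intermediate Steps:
K = 9 (K = -3*(-3) = 9)
y(h, I) = 15 (y(h, I) = 9 - 1*(-6) = 9 + 6 = 15)
-y(-248, 1/152) = -1*15 = -15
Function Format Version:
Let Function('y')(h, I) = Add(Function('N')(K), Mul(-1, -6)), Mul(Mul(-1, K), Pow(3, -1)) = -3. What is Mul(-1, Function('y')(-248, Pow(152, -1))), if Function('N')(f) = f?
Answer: -15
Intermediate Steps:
K = 9 (K = Mul(-3, -3) = 9)
Function('y')(h, I) = 15 (Function('y')(h, I) = Add(9, Mul(-1, -6)) = Add(9, 6) = 15)
Mul(-1, Function('y')(-248, Pow(152, -1))) = Mul(-1, 15) = -15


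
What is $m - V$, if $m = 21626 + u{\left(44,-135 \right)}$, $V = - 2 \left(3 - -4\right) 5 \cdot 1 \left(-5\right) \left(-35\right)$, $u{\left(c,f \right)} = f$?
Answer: $33741$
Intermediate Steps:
$V = -12250$ ($V = - 2 \left(3 + \left(-1 + 5\right)\right) 5 \left(-5\right) \left(-35\right) = - 2 \left(3 + 4\right) \left(\left(-25\right) \left(-35\right)\right) = \left(-2\right) 7 \cdot 875 = \left(-14\right) 875 = -12250$)
$m = 21491$ ($m = 21626 - 135 = 21491$)
$m - V = 21491 - -12250 = 21491 + 12250 = 33741$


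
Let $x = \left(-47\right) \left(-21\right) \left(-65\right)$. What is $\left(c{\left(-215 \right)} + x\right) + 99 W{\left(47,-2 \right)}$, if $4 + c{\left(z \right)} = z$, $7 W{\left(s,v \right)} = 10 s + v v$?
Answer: $- \frac{403692}{7} \approx -57670.0$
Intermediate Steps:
$W{\left(s,v \right)} = \frac{v^{2}}{7} + \frac{10 s}{7}$ ($W{\left(s,v \right)} = \frac{10 s + v v}{7} = \frac{10 s + v^{2}}{7} = \frac{v^{2} + 10 s}{7} = \frac{v^{2}}{7} + \frac{10 s}{7}$)
$c{\left(z \right)} = -4 + z$
$x = -64155$ ($x = 987 \left(-65\right) = -64155$)
$\left(c{\left(-215 \right)} + x\right) + 99 W{\left(47,-2 \right)} = \left(\left(-4 - 215\right) - 64155\right) + 99 \left(\frac{\left(-2\right)^{2}}{7} + \frac{10}{7} \cdot 47\right) = \left(-219 - 64155\right) + 99 \left(\frac{1}{7} \cdot 4 + \frac{470}{7}\right) = -64374 + 99 \left(\frac{4}{7} + \frac{470}{7}\right) = -64374 + 99 \cdot \frac{474}{7} = -64374 + \frac{46926}{7} = - \frac{403692}{7}$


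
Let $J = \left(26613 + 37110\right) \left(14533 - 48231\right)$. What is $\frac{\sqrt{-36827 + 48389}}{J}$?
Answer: $- \frac{\sqrt{11562}}{2147337654} \approx -5.0074 \cdot 10^{-8}$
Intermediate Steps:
$J = -2147337654$ ($J = 63723 \left(-33698\right) = -2147337654$)
$\frac{\sqrt{-36827 + 48389}}{J} = \frac{\sqrt{-36827 + 48389}}{-2147337654} = \sqrt{11562} \left(- \frac{1}{2147337654}\right) = - \frac{\sqrt{11562}}{2147337654}$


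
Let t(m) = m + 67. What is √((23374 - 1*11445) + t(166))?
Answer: √12162 ≈ 110.28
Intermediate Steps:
t(m) = 67 + m
√((23374 - 1*11445) + t(166)) = √((23374 - 1*11445) + (67 + 166)) = √((23374 - 11445) + 233) = √(11929 + 233) = √12162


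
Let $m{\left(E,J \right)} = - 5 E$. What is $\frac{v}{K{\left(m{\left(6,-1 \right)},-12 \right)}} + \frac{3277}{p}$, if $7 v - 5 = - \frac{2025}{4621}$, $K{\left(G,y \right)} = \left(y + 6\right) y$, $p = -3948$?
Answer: $- \frac{44933671}{54731124} \approx -0.82099$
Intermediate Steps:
$K{\left(G,y \right)} = y \left(6 + y\right)$ ($K{\left(G,y \right)} = \left(6 + y\right) y = y \left(6 + y\right)$)
$v = \frac{21080}{32347}$ ($v = \frac{5}{7} + \frac{\left(-2025\right) \frac{1}{4621}}{7} = \frac{5}{7} + \frac{1}{7} \left(- \frac{2025}{4621}\right) = \frac{5}{7} - \frac{2025}{32347} = \frac{21080}{32347} \approx 0.65168$)
$\frac{v}{K{\left(m{\left(6,-1 \right)},-12 \right)}} + \frac{3277}{p} = \frac{21080}{32347 \left(- 12 \left(6 - 12\right)\right)} + \frac{3277}{-3948} = \frac{21080}{32347 \left(\left(-12\right) \left(-6\right)\right)} + 3277 \left(- \frac{1}{3948}\right) = \frac{21080}{32347 \cdot 72} - \frac{3277}{3948} = \frac{21080}{32347} \cdot \frac{1}{72} - \frac{3277}{3948} = \frac{2635}{291123} - \frac{3277}{3948} = - \frac{44933671}{54731124}$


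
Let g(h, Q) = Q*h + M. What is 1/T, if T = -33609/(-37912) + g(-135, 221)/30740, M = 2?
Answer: -291353720/24472009 ≈ -11.906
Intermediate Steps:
g(h, Q) = 2 + Q*h (g(h, Q) = Q*h + 2 = 2 + Q*h)
T = -24472009/291353720 (T = -33609/(-37912) + (2 + 221*(-135))/30740 = -33609*(-1/37912) + (2 - 29835)*(1/30740) = 33609/37912 - 29833*1/30740 = 33609/37912 - 29833/30740 = -24472009/291353720 ≈ -0.083994)
1/T = 1/(-24472009/291353720) = -291353720/24472009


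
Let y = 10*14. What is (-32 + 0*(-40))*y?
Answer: -4480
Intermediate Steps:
y = 140
(-32 + 0*(-40))*y = (-32 + 0*(-40))*140 = (-32 + 0)*140 = -32*140 = -4480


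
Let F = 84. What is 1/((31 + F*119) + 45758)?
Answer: 1/55785 ≈ 1.7926e-5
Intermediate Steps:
1/((31 + F*119) + 45758) = 1/((31 + 84*119) + 45758) = 1/((31 + 9996) + 45758) = 1/(10027 + 45758) = 1/55785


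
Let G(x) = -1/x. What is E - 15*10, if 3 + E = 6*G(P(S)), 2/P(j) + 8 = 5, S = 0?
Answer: -144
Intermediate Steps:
P(j) = -⅔ (P(j) = 2/(-8 + 5) = 2/(-3) = 2*(-⅓) = -⅔)
E = 6 (E = -3 + 6*(-1/(-⅔)) = -3 + 6*(-1*(-3/2)) = -3 + 6*(3/2) = -3 + 9 = 6)
E - 15*10 = 6 - 15*10 = 6 - 150 = -144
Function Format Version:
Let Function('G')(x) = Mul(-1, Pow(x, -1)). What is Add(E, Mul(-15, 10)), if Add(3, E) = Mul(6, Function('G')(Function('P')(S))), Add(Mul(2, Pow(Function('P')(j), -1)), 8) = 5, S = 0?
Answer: -144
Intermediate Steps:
Function('P')(j) = Rational(-2, 3) (Function('P')(j) = Mul(2, Pow(Add(-8, 5), -1)) = Mul(2, Pow(-3, -1)) = Mul(2, Rational(-1, 3)) = Rational(-2, 3))
E = 6 (E = Add(-3, Mul(6, Mul(-1, Pow(Rational(-2, 3), -1)))) = Add(-3, Mul(6, Mul(-1, Rational(-3, 2)))) = Add(-3, Mul(6, Rational(3, 2))) = Add(-3, 9) = 6)
Add(E, Mul(-15, 10)) = Add(6, Mul(-15, 10)) = Add(6, -150) = -144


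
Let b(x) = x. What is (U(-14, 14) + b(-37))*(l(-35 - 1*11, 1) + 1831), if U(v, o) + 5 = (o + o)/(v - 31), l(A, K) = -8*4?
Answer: -3450482/45 ≈ -76677.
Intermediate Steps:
l(A, K) = -32
U(v, o) = -5 + 2*o/(-31 + v) (U(v, o) = -5 + (o + o)/(v - 31) = -5 + (2*o)/(-31 + v) = -5 + 2*o/(-31 + v))
(U(-14, 14) + b(-37))*(l(-35 - 1*11, 1) + 1831) = ((155 - 5*(-14) + 2*14)/(-31 - 14) - 37)*(-32 + 1831) = ((155 + 70 + 28)/(-45) - 37)*1799 = (-1/45*253 - 37)*1799 = (-253/45 - 37)*1799 = -1918/45*1799 = -3450482/45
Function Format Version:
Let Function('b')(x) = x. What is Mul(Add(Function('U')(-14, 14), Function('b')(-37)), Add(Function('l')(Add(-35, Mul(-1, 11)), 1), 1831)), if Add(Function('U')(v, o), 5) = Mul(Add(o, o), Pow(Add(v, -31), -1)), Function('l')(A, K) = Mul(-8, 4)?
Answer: Rational(-3450482, 45) ≈ -76677.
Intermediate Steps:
Function('l')(A, K) = -32
Function('U')(v, o) = Add(-5, Mul(2, o, Pow(Add(-31, v), -1))) (Function('U')(v, o) = Add(-5, Mul(Add(o, o), Pow(Add(v, -31), -1))) = Add(-5, Mul(Mul(2, o), Pow(Add(-31, v), -1))) = Add(-5, Mul(2, o, Pow(Add(-31, v), -1))))
Mul(Add(Function('U')(-14, 14), Function('b')(-37)), Add(Function('l')(Add(-35, Mul(-1, 11)), 1), 1831)) = Mul(Add(Mul(Pow(Add(-31, -14), -1), Add(155, Mul(-5, -14), Mul(2, 14))), -37), Add(-32, 1831)) = Mul(Add(Mul(Pow(-45, -1), Add(155, 70, 28)), -37), 1799) = Mul(Add(Mul(Rational(-1, 45), 253), -37), 1799) = Mul(Add(Rational(-253, 45), -37), 1799) = Mul(Rational(-1918, 45), 1799) = Rational(-3450482, 45)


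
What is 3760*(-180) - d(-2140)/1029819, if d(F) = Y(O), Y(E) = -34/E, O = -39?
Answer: -27182278468834/40162941 ≈ -6.7680e+5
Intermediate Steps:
d(F) = 34/39 (d(F) = -34/(-39) = -34*(-1/39) = 34/39)
3760*(-180) - d(-2140)/1029819 = 3760*(-180) - 34/(39*1029819) = -676800 - 34/(39*1029819) = -676800 - 1*34/40162941 = -676800 - 34/40162941 = -27182278468834/40162941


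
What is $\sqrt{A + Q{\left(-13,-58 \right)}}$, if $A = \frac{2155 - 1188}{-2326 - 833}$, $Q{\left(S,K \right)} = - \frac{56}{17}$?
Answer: $\frac{i \sqrt{128186409}}{5967} \approx 1.8974 i$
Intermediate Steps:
$Q{\left(S,K \right)} = - \frac{56}{17}$ ($Q{\left(S,K \right)} = \left(-56\right) \frac{1}{17} = - \frac{56}{17}$)
$A = - \frac{967}{3159}$ ($A = \frac{967}{-3159} = 967 \left(- \frac{1}{3159}\right) = - \frac{967}{3159} \approx -0.30611$)
$\sqrt{A + Q{\left(-13,-58 \right)}} = \sqrt{- \frac{967}{3159} - \frac{56}{17}} = \sqrt{- \frac{193343}{53703}} = \frac{i \sqrt{128186409}}{5967}$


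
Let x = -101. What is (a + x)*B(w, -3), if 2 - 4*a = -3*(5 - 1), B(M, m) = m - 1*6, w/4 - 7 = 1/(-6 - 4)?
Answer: 1755/2 ≈ 877.50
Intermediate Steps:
w = 138/5 (w = 28 + 4/(-6 - 4) = 28 + 4/(-10) = 28 + 4*(-1/10) = 28 - 2/5 = 138/5 ≈ 27.600)
B(M, m) = -6 + m (B(M, m) = m - 6 = -6 + m)
a = 7/2 (a = 1/2 - (-3)*(5 - 1)/4 = 1/2 - (-3)*4/4 = 1/2 - 1/4*(-12) = 1/2 + 3 = 7/2 ≈ 3.5000)
(a + x)*B(w, -3) = (7/2 - 101)*(-6 - 3) = -195/2*(-9) = 1755/2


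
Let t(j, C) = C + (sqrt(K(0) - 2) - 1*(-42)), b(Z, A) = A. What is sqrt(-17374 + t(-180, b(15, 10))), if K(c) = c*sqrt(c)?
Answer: sqrt(-17322 + I*sqrt(2)) ≈ 0.0054 + 131.61*I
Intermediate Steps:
K(c) = c**(3/2)
t(j, C) = 42 + C + I*sqrt(2) (t(j, C) = C + (sqrt(0**(3/2) - 2) - 1*(-42)) = C + (sqrt(0 - 2) + 42) = C + (sqrt(-2) + 42) = C + (I*sqrt(2) + 42) = C + (42 + I*sqrt(2)) = 42 + C + I*sqrt(2))
sqrt(-17374 + t(-180, b(15, 10))) = sqrt(-17374 + (42 + 10 + I*sqrt(2))) = sqrt(-17374 + (52 + I*sqrt(2))) = sqrt(-17322 + I*sqrt(2))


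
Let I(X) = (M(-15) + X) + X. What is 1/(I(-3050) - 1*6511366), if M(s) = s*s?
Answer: -1/6517241 ≈ -1.5344e-7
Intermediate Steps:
M(s) = s²
I(X) = 225 + 2*X (I(X) = ((-15)² + X) + X = (225 + X) + X = 225 + 2*X)
1/(I(-3050) - 1*6511366) = 1/((225 + 2*(-3050)) - 1*6511366) = 1/((225 - 6100) - 6511366) = 1/(-5875 - 6511366) = 1/(-6517241) = -1/6517241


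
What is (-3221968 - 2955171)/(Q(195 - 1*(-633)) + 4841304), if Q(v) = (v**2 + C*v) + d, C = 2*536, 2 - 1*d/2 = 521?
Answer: -6177139/6413466 ≈ -0.96315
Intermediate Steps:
d = -1038 (d = 4 - 2*521 = 4 - 1042 = -1038)
C = 1072
Q(v) = -1038 + v**2 + 1072*v (Q(v) = (v**2 + 1072*v) - 1038 = -1038 + v**2 + 1072*v)
(-3221968 - 2955171)/(Q(195 - 1*(-633)) + 4841304) = (-3221968 - 2955171)/((-1038 + (195 - 1*(-633))**2 + 1072*(195 - 1*(-633))) + 4841304) = -6177139/((-1038 + (195 + 633)**2 + 1072*(195 + 633)) + 4841304) = -6177139/((-1038 + 828**2 + 1072*828) + 4841304) = -6177139/((-1038 + 685584 + 887616) + 4841304) = -6177139/(1572162 + 4841304) = -6177139/6413466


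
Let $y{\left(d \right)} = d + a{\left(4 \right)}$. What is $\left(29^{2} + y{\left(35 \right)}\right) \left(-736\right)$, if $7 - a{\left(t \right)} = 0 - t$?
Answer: $-652832$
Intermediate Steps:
$a{\left(t \right)} = 7 + t$ ($a{\left(t \right)} = 7 - \left(0 - t\right) = 7 - - t = 7 + t$)
$y{\left(d \right)} = 11 + d$ ($y{\left(d \right)} = d + \left(7 + 4\right) = d + 11 = 11 + d$)
$\left(29^{2} + y{\left(35 \right)}\right) \left(-736\right) = \left(29^{2} + \left(11 + 35\right)\right) \left(-736\right) = \left(841 + 46\right) \left(-736\right) = 887 \left(-736\right) = -652832$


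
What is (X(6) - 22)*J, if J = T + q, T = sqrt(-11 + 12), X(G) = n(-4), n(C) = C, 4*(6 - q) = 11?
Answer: -221/2 ≈ -110.50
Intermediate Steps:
q = 13/4 (q = 6 - 1/4*11 = 6 - 11/4 = 13/4 ≈ 3.2500)
X(G) = -4
T = 1 (T = sqrt(1) = 1)
J = 17/4 (J = 1 + 13/4 = 17/4 ≈ 4.2500)
(X(6) - 22)*J = (-4 - 22)*(17/4) = -26*17/4 = -221/2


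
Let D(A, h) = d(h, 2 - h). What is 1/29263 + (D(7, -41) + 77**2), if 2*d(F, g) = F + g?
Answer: 173529591/29263 ≈ 5930.0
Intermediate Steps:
d(F, g) = F/2 + g/2 (d(F, g) = (F + g)/2 = F/2 + g/2)
D(A, h) = 1 (D(A, h) = h/2 + (2 - h)/2 = h/2 + (1 - h/2) = 1)
1/29263 + (D(7, -41) + 77**2) = 1/29263 + (1 + 77**2) = 1/29263 + (1 + 5929) = 1/29263 + 5930 = 173529591/29263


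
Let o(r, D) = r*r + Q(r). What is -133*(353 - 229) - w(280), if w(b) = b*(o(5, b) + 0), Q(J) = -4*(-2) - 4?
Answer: -24612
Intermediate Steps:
Q(J) = 4 (Q(J) = 8 - 4 = 4)
o(r, D) = 4 + r² (o(r, D) = r*r + 4 = r² + 4 = 4 + r²)
w(b) = 29*b (w(b) = b*((4 + 5²) + 0) = b*((4 + 25) + 0) = b*(29 + 0) = b*29 = 29*b)
-133*(353 - 229) - w(280) = -133*(353 - 229) - 29*280 = -133*124 - 1*8120 = -16492 - 8120 = -24612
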